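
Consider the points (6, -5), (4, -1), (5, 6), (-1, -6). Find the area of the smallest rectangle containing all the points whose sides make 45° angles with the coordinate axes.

In coordinates u = x + y, v = x − y the rectangle is axis-aligned; the map (x,y)→(u,v) scales areas by 2.
u-values: 1, 3, 11, -7; range = 11 − (-7) = 18.
v-values: 11, 5, -1, 5; range = 11 − (-1) = 12.
Area = (18 × 12) / 2 = 108.

108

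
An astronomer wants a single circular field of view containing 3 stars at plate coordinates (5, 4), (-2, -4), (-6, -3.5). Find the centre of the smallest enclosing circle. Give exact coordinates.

(-0.5, 0.25)

Call the three points A, B, C in the order given.
Side lengths²: AB² = 113, AC² = 177.25, BC² = 16.25.
Since AC² = 177.25 ≥ 113 + 16.25 = 129.25, the angle opposite AC is not acute, so the smallest enclosing circle has AC as diameter.
Centre = midpoint of AC = (-0.5, 0.25), r² = 177.25/4 = 44.3125.
Centre = (-0.5, 0.25).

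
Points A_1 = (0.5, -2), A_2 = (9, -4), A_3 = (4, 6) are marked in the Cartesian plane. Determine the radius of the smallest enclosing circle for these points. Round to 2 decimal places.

Side lengths²: A_1A_2² = 76.25, A_1A_3² = 76.25, A_2A_3² = 125.
Since A_2A_3² = 125 < 76.25 + 76.25 = 152.5, the triangle is acute, so the smallest enclosing circle is the circumcircle.
Circumcentre = (67/12, 13/24), r² = 18605/576.
r = √(18605/576) ≈ 5.68.

5.68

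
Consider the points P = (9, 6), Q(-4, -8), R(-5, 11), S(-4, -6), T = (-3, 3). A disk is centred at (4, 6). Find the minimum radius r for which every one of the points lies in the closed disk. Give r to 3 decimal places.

The required radius is the distance from (4, 6) to the farthest point.
Squared distances: 25, 260, 106, 208, 58.
Maximum is 260, attained at Q.
r = √260 ≈ 16.125.

16.125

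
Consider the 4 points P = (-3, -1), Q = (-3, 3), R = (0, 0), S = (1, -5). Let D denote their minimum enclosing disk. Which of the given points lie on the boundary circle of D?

Q, S

By Welzl's lemma the MEC is supported by two points (diametrically opposite) or three points (on a circumcircle).
The farthest pair is Q–S with squared distance 80. The circle on this segment as diameter has centre (-1, -1) and r² = 80/4 = 20.
Check P: distance² to centre = 4 ≤ 20, so it lies inside.
All remaining points lie in this disk, and no smaller disk contains both endpoints, so this is the minimum enclosing circle.
The points at distance exactly r from the centre are Q, S — 2 points.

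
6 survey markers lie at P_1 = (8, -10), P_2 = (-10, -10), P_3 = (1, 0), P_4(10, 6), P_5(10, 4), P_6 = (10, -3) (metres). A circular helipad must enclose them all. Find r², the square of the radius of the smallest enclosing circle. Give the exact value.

164

By Welzl's lemma the MEC is supported by two points (diametrically opposite) or three points (on a circumcircle).
The farthest pair is P_2–P_4 with squared distance 656. The circle on this segment as diameter has centre (0, -2) and r² = 656/4 = 164.
Check P_1: distance² to centre = 128 ≤ 164, so it lies inside.
All remaining points lie in this disk, and no smaller disk contains both endpoints, so this is the minimum enclosing circle.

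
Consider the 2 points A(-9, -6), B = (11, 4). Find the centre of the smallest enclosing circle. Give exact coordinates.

The smallest circle enclosing two points has them as diameter endpoints.
Centre = midpoint = (1, -1); r² = |AB|²/4 = 500/4 = 125.
Centre = (1, -1).

(1, -1)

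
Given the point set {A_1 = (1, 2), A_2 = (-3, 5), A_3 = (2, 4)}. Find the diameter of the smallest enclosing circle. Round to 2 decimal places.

5.18

Side lengths²: A_1A_2² = 25, A_1A_3² = 5, A_2A_3² = 26.
Since A_2A_3² = 26 < 25 + 5 = 30, the triangle is acute, so the smallest enclosing circle is the circumcircle.
Circumcentre = (-13/22, 89/22), r² = 1625/242.
Diameter = 2r = 2√(1625/242) ≈ 5.18.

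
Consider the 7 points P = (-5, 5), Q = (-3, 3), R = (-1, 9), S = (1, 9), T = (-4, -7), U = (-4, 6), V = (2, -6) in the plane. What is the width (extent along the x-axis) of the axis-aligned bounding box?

7

max x = 2, min x = -5, so width = 7.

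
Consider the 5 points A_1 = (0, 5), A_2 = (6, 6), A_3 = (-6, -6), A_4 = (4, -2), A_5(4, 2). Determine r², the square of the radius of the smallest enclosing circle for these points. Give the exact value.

72

The farthest pair is A_2–A_3 with squared distance 288. The circle on this segment as diameter has centre (0, 0) and r² = 288/4 = 72.
Check A_1: distance² to centre = 25 ≤ 72, so it lies inside.
All remaining points lie in this disk, and no smaller disk contains both endpoints, so this is the minimum enclosing circle.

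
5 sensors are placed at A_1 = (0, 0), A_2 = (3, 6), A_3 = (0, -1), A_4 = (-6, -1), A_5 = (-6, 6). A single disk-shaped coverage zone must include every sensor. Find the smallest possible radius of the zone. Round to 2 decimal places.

The minimum enclosing circle of a finite set is fixed by two of the points (as a diameter) or three (as a circumcircle).
The farthest pair is A_2–A_4 with squared distance 130. The circle on this segment as diameter has centre (-1.5, 2.5) and r² = 130/4 = 32.5.
Check A_1: distance² to centre = 8.5 ≤ 32.5, so it lies inside.
All remaining points lie in this disk, and no smaller disk contains both endpoints, so this is the minimum enclosing circle.
r = √(32.5) ≈ 5.70.

5.70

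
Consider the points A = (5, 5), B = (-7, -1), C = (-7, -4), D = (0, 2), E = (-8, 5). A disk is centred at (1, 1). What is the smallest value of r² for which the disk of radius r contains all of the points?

97

The required radius is the distance from (1, 1) to the farthest point.
Squared distances: 32, 68, 89, 2, 97.
Maximum is 97, attained at E.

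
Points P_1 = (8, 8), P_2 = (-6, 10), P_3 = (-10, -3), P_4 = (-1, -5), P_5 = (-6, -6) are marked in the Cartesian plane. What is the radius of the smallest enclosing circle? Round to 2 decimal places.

10.55

The minimum enclosing circle of a finite set is fixed by two of the points (as a diameter) or three (as a circumcircle).
The farthest pair is P_1–P_3 with squared distance 445. The circle on this segment as diameter has centre (-1, 2.5) and r² = 445/4 = 111.25.
Check P_2: distance² to centre = 81.25 ≤ 111.25, so it lies inside.
All remaining points lie in this disk, and no smaller disk contains both endpoints, so this is the minimum enclosing circle.
r = √(111.25) ≈ 10.55.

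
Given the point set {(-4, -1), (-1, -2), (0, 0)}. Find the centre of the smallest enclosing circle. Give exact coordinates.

Call the three points A, B, C in the order given.
Side lengths²: AB² = 10, AC² = 17, BC² = 5.
Since AC² = 17 ≥ 10 + 5 = 15, the angle opposite AC is not acute, so the smallest enclosing circle has AC as diameter.
Centre = midpoint of AC = (-2, -0.5), r² = 17/4 = 4.25.
Centre = (-2, -0.5).

(-2, -0.5)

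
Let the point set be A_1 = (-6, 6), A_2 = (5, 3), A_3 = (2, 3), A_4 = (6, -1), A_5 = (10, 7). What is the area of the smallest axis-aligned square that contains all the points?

The bounding box has width 16 and height 8.
An axis-aligned square enclosing the set must have side ≥ max(width, height).
So the minimum side is max(16, 8) = 16.
Area = 16² = 256.

256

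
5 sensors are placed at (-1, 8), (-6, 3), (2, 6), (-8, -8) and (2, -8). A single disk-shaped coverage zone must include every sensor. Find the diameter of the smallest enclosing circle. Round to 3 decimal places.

17.769

The minimum enclosing circle of a finite set is fixed by two of the points (as a diameter) or three (as a circumcircle).
The minimum enclosing circle is determined by three boundary points: (-1, 8), (-8, -8), (2, -8).
Their circumcentre is (-3, -0.65625) with r² = 78.9306640625.
The farthest remaining point (2, 6) is at distance² 69.3056640625 ≤ 78.9306640625.
Diameter = 2r = 2√(78.9306640625) ≈ 17.769.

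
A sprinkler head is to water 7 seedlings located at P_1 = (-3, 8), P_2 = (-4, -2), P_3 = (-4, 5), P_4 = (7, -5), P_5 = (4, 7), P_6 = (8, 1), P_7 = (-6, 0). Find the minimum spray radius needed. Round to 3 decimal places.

8.201

The farthest pair is P_1–P_4 with squared distance 269. The circle on this segment as diameter has centre (2, 1.5) and r² = 269/4 = 67.25.
Check P_2: distance² to centre = 48.25 ≤ 67.25, so it lies inside.
All remaining points lie in this disk, and no smaller disk contains both endpoints, so this is the minimum enclosing circle.
r = √(67.25) ≈ 8.201.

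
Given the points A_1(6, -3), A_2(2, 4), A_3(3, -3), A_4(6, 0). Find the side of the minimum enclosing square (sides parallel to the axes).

The bounding box has width 4 and height 7.
An axis-aligned square enclosing the set must have side ≥ max(width, height).
So the minimum side is max(4, 7) = 7.

7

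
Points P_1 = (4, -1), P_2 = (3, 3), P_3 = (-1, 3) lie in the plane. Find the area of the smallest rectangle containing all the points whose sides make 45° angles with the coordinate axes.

In coordinates u = x + y, v = x − y the rectangle is axis-aligned; the map (x,y)→(u,v) scales areas by 2.
u-values: 3, 6, 2; range = 6 − 2 = 4.
v-values: 5, 0, -4; range = 5 − (-4) = 9.
Area = (4 × 9) / 2 = 18.

18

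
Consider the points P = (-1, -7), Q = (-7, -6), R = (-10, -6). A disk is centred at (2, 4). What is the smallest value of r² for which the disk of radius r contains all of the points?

The required radius is the distance from (2, 4) to the farthest point.
Squared distances: 130, 181, 244.
Maximum is 244, attained at R.

244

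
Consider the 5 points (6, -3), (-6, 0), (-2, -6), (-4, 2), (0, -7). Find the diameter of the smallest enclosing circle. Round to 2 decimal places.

12.37

A smallest enclosing disk is always determined by at most three of the input points on its boundary.
The farthest pair is (6, -3)–(-6, 0) with squared distance 153. The circle on this segment as diameter has centre (0, -1.5) and r² = 153/4 = 38.25.
Check (-2, -6): distance² to centre = 24.25 ≤ 38.25, so it lies inside.
All remaining points lie in this disk, and no smaller disk contains both endpoints, so this is the minimum enclosing circle.
Diameter = 2r = 2√(38.25) ≈ 12.37.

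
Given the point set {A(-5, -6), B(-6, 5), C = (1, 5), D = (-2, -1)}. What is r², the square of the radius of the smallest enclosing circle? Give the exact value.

9577/242

The minimum enclosing circle is determined by three boundary points: A, B, C.
Their circumcentre is (-2.5, -5/22) with r² = 9577/242.
The farthest remaining point D is at distance² 205/242 ≤ 9577/242.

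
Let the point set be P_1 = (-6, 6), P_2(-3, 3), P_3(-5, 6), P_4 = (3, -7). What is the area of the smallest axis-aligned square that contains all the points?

The bounding box has width 9 and height 13.
An axis-aligned square enclosing the set must have side ≥ max(width, height).
So the minimum side is max(9, 13) = 13.
Area = 13² = 169.

169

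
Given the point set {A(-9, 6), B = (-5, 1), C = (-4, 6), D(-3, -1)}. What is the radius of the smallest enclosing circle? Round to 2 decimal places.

A smallest enclosing disk is always determined by at most three of the input points on its boundary.
The farthest pair is A–D with squared distance 85. The circle on this segment as diameter has centre (-6, 2.5) and r² = 85/4 = 21.25.
Check B: distance² to centre = 3.25 ≤ 21.25, so it lies inside.
All remaining points lie in this disk, and no smaller disk contains both endpoints, so this is the minimum enclosing circle.
r = √(21.25) ≈ 4.61.

4.61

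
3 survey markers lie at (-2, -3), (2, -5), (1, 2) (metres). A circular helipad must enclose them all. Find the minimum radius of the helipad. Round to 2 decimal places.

Call the three points A, B, C in the order given.
Side lengths²: AB² = 20, AC² = 34, BC² = 50.
Since BC² = 50 < 34 + 20 = 54, the triangle is acute, so the smallest enclosing circle is the circumcircle.
Circumcentre = (16/13, -20/13), r² = 2125/169.
r = √(2125/169) ≈ 3.55.

3.55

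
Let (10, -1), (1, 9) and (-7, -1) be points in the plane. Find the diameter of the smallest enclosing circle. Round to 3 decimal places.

17.229

Call the three points A, B, C in the order given.
Side lengths²: AB² = 181, AC² = 289, BC² = 164.
Since AC² = 289 < 181 + 164 = 345, the triangle is acute, so the smallest enclosing circle is the circumcircle.
Circumcentre = (1.5, 0.4), r² = 74.21.
Diameter = 2r = 2√(74.21) ≈ 17.229.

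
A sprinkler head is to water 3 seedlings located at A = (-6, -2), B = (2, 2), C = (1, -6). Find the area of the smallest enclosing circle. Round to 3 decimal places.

Side lengths²: AB² = 80, AC² = 65, BC² = 65.
Since AB² = 80 < 65 + 65 = 130, the triangle is acute, so the smallest enclosing circle is the circumcircle.
Circumcentre = (-7/6, -5/3), r² = 845/36.
Area = π·r² = π·845/36 ≈ 73.740.

73.740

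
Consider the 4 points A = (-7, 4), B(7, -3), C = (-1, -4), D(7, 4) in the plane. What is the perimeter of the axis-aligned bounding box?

Width = max x − min x = 7 − (-7) = 14.
Height = max y − min y = 4 − (-4) = 8.
Perimeter = 2(14 + 8) = 44.

44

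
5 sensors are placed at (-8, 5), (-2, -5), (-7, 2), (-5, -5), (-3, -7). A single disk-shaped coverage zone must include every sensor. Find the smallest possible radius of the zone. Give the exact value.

By Welzl's lemma the MEC is supported by two points (diametrically opposite) or three points (on a circumcircle).
The farthest pair is (-8, 5)–(-3, -7) with squared distance 169. The circle on this segment as diameter has centre (-5.5, -1) and r² = 169/4 = 42.25.
Check (-2, -5): distance² to centre = 28.25 ≤ 42.25, so it lies inside.
All remaining points lie in this disk, and no smaller disk contains both endpoints, so this is the minimum enclosing circle.
r = √(42.25) = 6.5.

6.5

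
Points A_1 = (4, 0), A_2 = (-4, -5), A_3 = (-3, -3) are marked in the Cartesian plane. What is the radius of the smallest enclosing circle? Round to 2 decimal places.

Side lengths²: A_1A_2² = 89, A_1A_3² = 58, A_2A_3² = 5.
Since A_1A_2² = 89 ≥ 58 + 5 = 63, the angle opposite A_1A_2 is not acute, so the smallest enclosing circle has A_1A_2 as diameter.
Centre = midpoint of A_1A_2 = (0, -2.5), r² = 89/4 = 22.25.
r = √(22.25) ≈ 4.72.

4.72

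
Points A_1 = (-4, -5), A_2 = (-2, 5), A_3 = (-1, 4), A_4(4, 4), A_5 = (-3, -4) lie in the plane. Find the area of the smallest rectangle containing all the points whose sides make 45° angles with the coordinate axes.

68

In coordinates u = x + y, v = x − y the rectangle is axis-aligned; the map (x,y)→(u,v) scales areas by 2.
u-values: -9, 3, 3, 8, -7; range = 8 − (-9) = 17.
v-values: 1, -7, -5, 0, 1; range = 1 − (-7) = 8.
Area = (17 × 8) / 2 = 68.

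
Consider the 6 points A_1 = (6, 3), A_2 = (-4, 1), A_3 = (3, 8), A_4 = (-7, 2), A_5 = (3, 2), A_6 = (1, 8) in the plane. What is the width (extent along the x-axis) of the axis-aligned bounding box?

13

max x = 6, min x = -7, so width = 13.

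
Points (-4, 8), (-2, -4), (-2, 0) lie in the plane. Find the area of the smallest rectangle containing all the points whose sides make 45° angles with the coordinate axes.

70

In coordinates u = x + y, v = x − y the rectangle is axis-aligned; the map (x,y)→(u,v) scales areas by 2.
u-values: 4, -6, -2; range = 4 − (-6) = 10.
v-values: -12, 2, -2; range = 2 − (-12) = 14.
Area = (10 × 14) / 2 = 70.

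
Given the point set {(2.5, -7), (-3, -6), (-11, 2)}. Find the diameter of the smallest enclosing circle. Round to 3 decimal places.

Call the three points A, B, C in the order given.
Side lengths²: AB² = 31.25, AC² = 263.25, BC² = 128.
Since AC² = 263.25 ≥ 128 + 31.25 = 159.25, the angle opposite AC is not acute, so the smallest enclosing circle has AC as diameter.
Centre = midpoint of AC = (-4.25, -2.5), r² = 263.25/4 = 65.8125.
Diameter = 2r = 2√(65.8125) ≈ 16.225.

16.225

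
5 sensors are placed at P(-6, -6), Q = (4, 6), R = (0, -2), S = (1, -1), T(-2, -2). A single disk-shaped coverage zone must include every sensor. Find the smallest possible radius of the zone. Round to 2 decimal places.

7.81

By Welzl's lemma the MEC is supported by two points (diametrically opposite) or three points (on a circumcircle).
The farthest pair is P–Q with squared distance 244. The circle on this segment as diameter has centre (-1, 0) and r² = 244/4 = 61.
Check R: distance² to centre = 5 ≤ 61, so it lies inside.
All remaining points lie in this disk, and no smaller disk contains both endpoints, so this is the minimum enclosing circle.
r = √61 ≈ 7.81.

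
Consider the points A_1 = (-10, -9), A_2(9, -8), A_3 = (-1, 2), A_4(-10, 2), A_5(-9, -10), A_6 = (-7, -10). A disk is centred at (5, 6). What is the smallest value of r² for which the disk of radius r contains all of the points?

The required radius is the distance from (5, 6) to the farthest point.
Squared distances: 450, 212, 52, 241, 452, 400.
Maximum is 452, attained at A_5.

452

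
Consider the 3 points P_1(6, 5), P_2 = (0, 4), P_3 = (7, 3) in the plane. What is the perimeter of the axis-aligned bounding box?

18

Width = max x − min x = 7 − 0 = 7.
Height = max y − min y = 5 − 3 = 2.
Perimeter = 2(7 + 2) = 18.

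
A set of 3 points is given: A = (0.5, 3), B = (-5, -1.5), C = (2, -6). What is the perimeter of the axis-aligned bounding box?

Width = max x − min x = 2 − (-5) = 7.
Height = max y − min y = 3 − (-6) = 9.
Perimeter = 2(7 + 9) = 32.

32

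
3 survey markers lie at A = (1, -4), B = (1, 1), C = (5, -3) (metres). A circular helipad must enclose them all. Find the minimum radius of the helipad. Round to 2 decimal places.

2.92

Side lengths²: AB² = 25, AC² = 17, BC² = 32.
Since BC² = 32 < 25 + 17 = 42, the triangle is acute, so the smallest enclosing circle is the circumcircle.
Circumcentre = (2.5, -1.5), r² = 8.5.
r = √(8.5) ≈ 2.92.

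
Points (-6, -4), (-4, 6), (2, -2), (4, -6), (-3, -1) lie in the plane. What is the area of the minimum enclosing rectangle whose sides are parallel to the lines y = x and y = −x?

120

In coordinates u = x + y, v = x − y the rectangle is axis-aligned; the map (x,y)→(u,v) scales areas by 2.
u-values: -10, 2, 0, -2, -4; range = 2 − (-10) = 12.
v-values: -2, -10, 4, 10, -2; range = 10 − (-10) = 20.
Area = (12 × 20) / 2 = 120.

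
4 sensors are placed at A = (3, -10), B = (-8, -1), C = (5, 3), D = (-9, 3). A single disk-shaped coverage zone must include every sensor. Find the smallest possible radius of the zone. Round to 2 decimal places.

The minimum enclosing circle is determined by three boundary points: A, C, D.
Their circumcentre is (-2, -67/26) with r² = 54149/676.
The farthest remaining point B is at distance² 26017/676 ≤ 54149/676.
r = √(54149/676) ≈ 8.95.

8.95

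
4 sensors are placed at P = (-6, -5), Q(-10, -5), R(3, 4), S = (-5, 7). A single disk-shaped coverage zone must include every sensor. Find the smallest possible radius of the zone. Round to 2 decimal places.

7.91

A smallest enclosing disk is always determined by at most three of the input points on its boundary.
The farthest pair is Q–R with squared distance 250. The circle on this segment as diameter has centre (-3.5, -0.5) and r² = 250/4 = 62.5.
Check P: distance² to centre = 26.5 ≤ 62.5, so it lies inside.
All remaining points lie in this disk, and no smaller disk contains both endpoints, so this is the minimum enclosing circle.
r = √(62.5) ≈ 7.91.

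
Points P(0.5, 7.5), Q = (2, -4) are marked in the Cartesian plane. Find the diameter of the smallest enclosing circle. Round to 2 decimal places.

The smallest circle enclosing two points has them as diameter endpoints.
Centre = midpoint = (1.25, 1.75); r² = |PQ|²/4 = 134.5/4 = 33.625.
Diameter = 2r = 2√(33.625) ≈ 11.60.

11.60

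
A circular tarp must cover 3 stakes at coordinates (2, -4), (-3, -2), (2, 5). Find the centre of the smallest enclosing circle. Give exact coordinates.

(0.9, 0.5)

Call the three points A, B, C in the order given.
Side lengths²: AB² = 29, AC² = 81, BC² = 74.
Since AC² = 81 < 74 + 29 = 103, the triangle is acute, so the smallest enclosing circle is the circumcircle.
Circumcentre = (0.9, 0.5), r² = 21.46.
Centre = (0.9, 0.5).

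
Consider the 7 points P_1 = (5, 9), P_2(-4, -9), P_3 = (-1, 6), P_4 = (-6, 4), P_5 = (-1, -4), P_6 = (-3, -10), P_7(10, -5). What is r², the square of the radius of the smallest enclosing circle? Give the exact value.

106.25

A smallest enclosing disk is always determined by at most three of the input points on its boundary.
The farthest pair is P_1–P_6 with squared distance 425. The circle on this segment as diameter has centre (1, -0.5) and r² = 425/4 = 106.25.
Check P_2: distance² to centre = 97.25 ≤ 106.25, so it lies inside.
All remaining points lie in this disk, and no smaller disk contains both endpoints, so this is the minimum enclosing circle.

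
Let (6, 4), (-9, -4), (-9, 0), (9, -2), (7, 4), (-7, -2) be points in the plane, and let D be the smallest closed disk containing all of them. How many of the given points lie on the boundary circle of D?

A smallest enclosing disk is always determined by at most three of the input points on its boundary.
The minimum enclosing circle is determined by three boundary points: (-9, -4), (9, -2), (7, 4).
Their circumcentre is (-1/7, -12/7) with r² = 4100/49.
The farthest remaining point (-9, 0) is at distance² 3988/49 ≤ 4100/49.
The points at distance exactly r from the centre are (-9, -4), (9, -2), (7, 4) — 3 points.

3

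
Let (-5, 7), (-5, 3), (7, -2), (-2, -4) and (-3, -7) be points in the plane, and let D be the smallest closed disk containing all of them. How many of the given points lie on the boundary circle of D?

By Welzl's lemma the MEC is supported by two points (diametrically opposite) or three points (on a circumcircle).
The minimum enclosing circle is determined by three boundary points: (-5, 7), (7, -2), (-3, -7).
Their circumcentre is (-0.5, 0.5) with r² = 62.5.
The farthest remaining point (-5, 3) is at distance² 26.5 ≤ 62.5.
The points at distance exactly r from the centre are (-5, 7), (7, -2), (-3, -7) — 3 points.

3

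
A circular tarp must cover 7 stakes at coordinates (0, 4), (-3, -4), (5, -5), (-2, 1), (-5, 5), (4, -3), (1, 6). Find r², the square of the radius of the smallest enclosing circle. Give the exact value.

A smallest enclosing disk is always determined by at most three of the input points on its boundary.
The farthest pair is (5, -5)–(-5, 5) with squared distance 200. The circle on this segment as diameter has centre (0, 0) and r² = 200/4 = 50.
Check (0, 4): distance² to centre = 16 ≤ 50, so it lies inside.
All remaining points lie in this disk, and no smaller disk contains both endpoints, so this is the minimum enclosing circle.

50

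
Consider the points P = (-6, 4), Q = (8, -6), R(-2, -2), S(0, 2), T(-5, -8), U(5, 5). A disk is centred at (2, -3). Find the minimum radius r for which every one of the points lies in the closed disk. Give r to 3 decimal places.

10.630

The required radius is the distance from (2, -3) to the farthest point.
Squared distances: 113, 45, 17, 29, 74, 73.
Maximum is 113, attained at P.
r = √113 ≈ 10.630.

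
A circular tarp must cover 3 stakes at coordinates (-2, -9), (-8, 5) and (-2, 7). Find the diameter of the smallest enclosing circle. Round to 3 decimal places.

Call the three points A, B, C in the order given.
Side lengths²: AB² = 232, AC² = 256, BC² = 40.
Since AC² = 256 < 232 + 40 = 272, the triangle is acute, so the smallest enclosing circle is the circumcircle.
Circumcentre = (-8/3, -1), r² = 580/9.
Diameter = 2r = 2√(580/9) ≈ 16.055.

16.055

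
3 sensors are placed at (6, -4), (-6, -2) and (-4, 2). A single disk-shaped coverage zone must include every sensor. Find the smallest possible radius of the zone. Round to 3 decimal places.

6.101

Call the three points A, B, C in the order given.
Side lengths²: AB² = 148, AC² = 136, BC² = 20.
Since AB² = 148 < 136 + 20 = 156, the triangle is acute, so the smallest enclosing circle is the circumcircle.
Circumcentre = (1/13, -33/13), r² = 6290/169.
r = √(6290/169) ≈ 6.101.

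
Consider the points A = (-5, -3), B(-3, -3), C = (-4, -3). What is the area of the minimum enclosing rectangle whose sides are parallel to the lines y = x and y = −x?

In coordinates u = x + y, v = x − y the rectangle is axis-aligned; the map (x,y)→(u,v) scales areas by 2.
u-values: -8, -6, -7; range = -6 − (-8) = 2.
v-values: -2, 0, -1; range = 0 − (-2) = 2.
Area = (2 × 2) / 2 = 2.

2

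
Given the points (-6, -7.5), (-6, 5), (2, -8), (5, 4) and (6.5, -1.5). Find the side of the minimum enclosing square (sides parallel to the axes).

The bounding box has width 12.5 and height 13.
An axis-aligned square enclosing the set must have side ≥ max(width, height).
So the minimum side is max(12.5, 13) = 13.

13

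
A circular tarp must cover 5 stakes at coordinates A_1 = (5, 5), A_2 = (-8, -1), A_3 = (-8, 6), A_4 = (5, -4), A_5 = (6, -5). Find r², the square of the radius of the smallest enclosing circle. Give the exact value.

79.25

The farthest pair is A_3–A_5 with squared distance 317. The circle on this segment as diameter has centre (-1, 0.5) and r² = 317/4 = 79.25.
Check A_1: distance² to centre = 56.25 ≤ 79.25, so it lies inside.
All remaining points lie in this disk, and no smaller disk contains both endpoints, so this is the minimum enclosing circle.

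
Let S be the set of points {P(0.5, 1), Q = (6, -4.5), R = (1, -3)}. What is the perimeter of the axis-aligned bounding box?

Width = max x − min x = 6 − 0.5 = 5.5.
Height = max y − min y = 1 − (-4.5) = 5.5.
Perimeter = 2(5.5 + 5.5) = 22.

22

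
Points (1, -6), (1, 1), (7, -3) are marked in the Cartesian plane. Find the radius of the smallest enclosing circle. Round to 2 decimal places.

Call the three points A, B, C in the order given.
Side lengths²: AB² = 49, AC² = 45, BC² = 52.
Since BC² = 52 < 49 + 45 = 94, the triangle is acute, so the smallest enclosing circle is the circumcircle.
Circumcentre = (3, -2.5), r² = 16.25.
r = √(16.25) ≈ 4.03.

4.03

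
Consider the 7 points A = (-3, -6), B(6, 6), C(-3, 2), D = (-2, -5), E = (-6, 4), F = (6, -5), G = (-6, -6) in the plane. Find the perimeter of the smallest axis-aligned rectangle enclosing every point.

Width = max x − min x = 6 − (-6) = 12.
Height = max y − min y = 6 − (-6) = 12.
Perimeter = 2(12 + 12) = 48.

48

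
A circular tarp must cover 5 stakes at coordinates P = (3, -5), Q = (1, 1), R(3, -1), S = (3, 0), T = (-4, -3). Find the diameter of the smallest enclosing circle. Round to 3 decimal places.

7.921

By Welzl's lemma the MEC is supported by two points (diametrically opposite) or three points (on a circumcircle).
The minimum enclosing circle is determined by three boundary points: P, S, T.
Their circumcentre is (-1/14, -2.5) with r² = 1537/98.
The farthest remaining point Q is at distance² 1313/98 ≤ 1537/98.
Diameter = 2r = 2√(1537/98) ≈ 7.921.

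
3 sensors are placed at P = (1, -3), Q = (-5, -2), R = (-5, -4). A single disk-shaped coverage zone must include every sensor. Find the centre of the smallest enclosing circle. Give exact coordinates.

(-25/12, -3)

Side lengths²: PQ² = 37, PR² = 37, QR² = 4.
Since PR² = 37 < 37 + 4 = 41, the triangle is acute, so the smallest enclosing circle is the circumcircle.
Circumcentre = (-25/12, -3), r² = 1369/144.
Centre = (-25/12, -3).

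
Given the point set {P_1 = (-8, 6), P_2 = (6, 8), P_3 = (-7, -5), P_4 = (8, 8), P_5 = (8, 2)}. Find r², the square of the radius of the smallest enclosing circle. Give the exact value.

98.5

The farthest pair is P_3–P_4 with squared distance 394. The circle on this segment as diameter has centre (0.5, 1.5) and r² = 394/4 = 98.5.
Check P_1: distance² to centre = 92.5 ≤ 98.5, so it lies inside.
All remaining points lie in this disk, and no smaller disk contains both endpoints, so this is the minimum enclosing circle.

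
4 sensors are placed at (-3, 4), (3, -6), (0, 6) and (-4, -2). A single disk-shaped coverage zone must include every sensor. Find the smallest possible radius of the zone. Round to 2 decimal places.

6.18

The minimum enclosing circle of a finite set is fixed by two of the points (as a diameter) or three (as a circumcircle).
The farthest pair is (3, -6)–(0, 6) with squared distance 153. The circle on this segment as diameter has centre (1.5, 0) and r² = 153/4 = 38.25.
Check (-3, 4): distance² to centre = 36.25 ≤ 38.25, so it lies inside.
All remaining points lie in this disk, and no smaller disk contains both endpoints, so this is the minimum enclosing circle.
r = √(38.25) ≈ 6.18.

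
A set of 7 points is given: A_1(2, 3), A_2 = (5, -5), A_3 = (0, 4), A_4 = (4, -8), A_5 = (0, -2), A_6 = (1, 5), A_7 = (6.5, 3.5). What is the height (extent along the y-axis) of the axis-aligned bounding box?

13

max y = 5, min y = -8, so height = 13.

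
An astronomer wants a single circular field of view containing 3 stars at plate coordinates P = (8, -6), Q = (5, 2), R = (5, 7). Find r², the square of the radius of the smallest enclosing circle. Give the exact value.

Side lengths²: PQ² = 73, PR² = 178, QR² = 25.
Since PR² = 178 ≥ 73 + 25 = 98, the angle opposite PR is not acute, so the smallest enclosing circle has PR as diameter.
Centre = midpoint of PR = (6.5, 0.5), r² = 178/4 = 44.5.

44.5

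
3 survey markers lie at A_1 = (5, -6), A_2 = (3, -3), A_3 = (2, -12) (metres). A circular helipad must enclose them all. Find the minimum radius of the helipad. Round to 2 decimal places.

4.53

Side lengths²: A_1A_2² = 13, A_1A_3² = 45, A_2A_3² = 82.
Since A_2A_3² = 82 ≥ 45 + 13 = 58, the angle opposite A_2A_3 is not acute, so the smallest enclosing circle has A_2A_3 as diameter.
Centre = midpoint of A_2A_3 = (2.5, -7.5), r² = 82/4 = 20.5.
r = √(20.5) ≈ 4.53.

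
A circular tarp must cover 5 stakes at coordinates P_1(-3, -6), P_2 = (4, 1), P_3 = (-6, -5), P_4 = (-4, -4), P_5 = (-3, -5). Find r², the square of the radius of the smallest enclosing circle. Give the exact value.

The minimum enclosing circle of a finite set is fixed by two of the points (as a diameter) or three (as a circumcircle).
The farthest pair is P_2–P_3 with squared distance 136. The circle on this segment as diameter has centre (-1, -2) and r² = 136/4 = 34.
Check P_1: distance² to centre = 20 ≤ 34, so it lies inside.
All remaining points lie in this disk, and no smaller disk contains both endpoints, so this is the minimum enclosing circle.

34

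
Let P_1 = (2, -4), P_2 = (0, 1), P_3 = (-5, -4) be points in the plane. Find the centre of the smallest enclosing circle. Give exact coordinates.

(-1.5, -2.5)

Side lengths²: P_1P_2² = 29, P_1P_3² = 49, P_2P_3² = 50.
Since P_2P_3² = 50 < 49 + 29 = 78, the triangle is acute, so the smallest enclosing circle is the circumcircle.
Circumcentre = (-1.5, -2.5), r² = 14.5.
Centre = (-1.5, -2.5).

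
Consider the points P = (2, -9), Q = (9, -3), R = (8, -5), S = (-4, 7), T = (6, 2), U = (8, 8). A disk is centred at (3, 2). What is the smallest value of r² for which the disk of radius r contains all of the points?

The required radius is the distance from (3, 2) to the farthest point.
Squared distances: 122, 61, 74, 74, 9, 61.
Maximum is 122, attained at P.

122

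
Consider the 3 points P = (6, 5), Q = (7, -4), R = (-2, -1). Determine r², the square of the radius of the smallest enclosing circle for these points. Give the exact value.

Side lengths²: PQ² = 82, PR² = 100, QR² = 90.
Since PR² = 100 < 90 + 82 = 172, the triangle is acute, so the smallest enclosing circle is the circumcircle.
Circumcentre = (44/13, 2/13), r² = 5125/169.

5125/169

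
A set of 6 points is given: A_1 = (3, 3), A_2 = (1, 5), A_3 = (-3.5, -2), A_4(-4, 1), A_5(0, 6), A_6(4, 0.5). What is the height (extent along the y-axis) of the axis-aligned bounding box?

max y = 6, min y = -2, so height = 8.

8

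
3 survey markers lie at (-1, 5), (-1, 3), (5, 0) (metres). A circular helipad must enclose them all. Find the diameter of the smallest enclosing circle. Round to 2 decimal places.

Call the three points A, B, C in the order given.
Side lengths²: AB² = 4, AC² = 61, BC² = 45.
Since AC² = 61 ≥ 45 + 4 = 49, the angle opposite AC is not acute, so the smallest enclosing circle has AC as diameter.
Centre = midpoint of AC = (2, 2.5), r² = 61/4 = 15.25.
Diameter = 2r = 2√(15.25) ≈ 7.81.

7.81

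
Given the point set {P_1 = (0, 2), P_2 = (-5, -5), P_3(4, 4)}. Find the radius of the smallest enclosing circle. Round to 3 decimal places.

6.364

Side lengths²: P_1P_2² = 74, P_1P_3² = 20, P_2P_3² = 162.
Since P_2P_3² = 162 ≥ 74 + 20 = 94, the angle opposite P_2P_3 is not acute, so the smallest enclosing circle has P_2P_3 as diameter.
Centre = midpoint of P_2P_3 = (-0.5, -0.5), r² = 162/4 = 40.5.
r = √(40.5) ≈ 6.364.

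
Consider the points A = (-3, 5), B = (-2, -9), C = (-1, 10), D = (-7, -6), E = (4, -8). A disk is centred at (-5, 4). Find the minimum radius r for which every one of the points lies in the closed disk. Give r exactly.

15

The required radius is the distance from (-5, 4) to the farthest point.
Squared distances: 5, 178, 52, 104, 225.
Maximum is 225, attained at E.
r = √225 = 15.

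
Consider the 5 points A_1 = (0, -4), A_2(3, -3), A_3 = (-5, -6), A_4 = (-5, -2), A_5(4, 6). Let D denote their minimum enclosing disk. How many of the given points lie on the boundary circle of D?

The minimum enclosing circle of a finite set is fixed by two of the points (as a diameter) or three (as a circumcircle).
The farthest pair is A_3–A_5 with squared distance 225. The circle on this segment as diameter has centre (-0.5, 0) and r² = 225/4 = 56.25.
Check A_1: distance² to centre = 16.25 ≤ 56.25, so it lies inside.
All remaining points lie in this disk, and no smaller disk contains both endpoints, so this is the minimum enclosing circle.
The points at distance exactly r from the centre are A_3, A_5 — 2 points.

2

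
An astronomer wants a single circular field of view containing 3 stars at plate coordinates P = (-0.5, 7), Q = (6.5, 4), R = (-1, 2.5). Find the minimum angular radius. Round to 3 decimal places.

3.996

Side lengths²: PQ² = 58, PR² = 20.5, QR² = 58.5.
Since QR² = 58.5 < 58 + 20.5 = 78.5, the triangle is acute, so the smallest enclosing circle is the circumcircle.
Circumcentre = (111/44, 193/44), r² = 15457/968.
r = √(15457/968) ≈ 3.996.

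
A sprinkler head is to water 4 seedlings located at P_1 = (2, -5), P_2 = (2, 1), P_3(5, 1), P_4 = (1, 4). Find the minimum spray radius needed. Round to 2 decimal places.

4.53

A smallest enclosing disk is always determined by at most three of the input points on its boundary.
The farthest pair is P_1–P_4 with squared distance 82. The circle on this segment as diameter has centre (1.5, -0.5) and r² = 82/4 = 20.5.
Check P_2: distance² to centre = 2.5 ≤ 20.5, so it lies inside.
All remaining points lie in this disk, and no smaller disk contains both endpoints, so this is the minimum enclosing circle.
r = √(20.5) ≈ 4.53.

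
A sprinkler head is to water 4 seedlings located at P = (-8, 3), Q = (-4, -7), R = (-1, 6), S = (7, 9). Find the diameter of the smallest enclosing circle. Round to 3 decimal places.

19.416

The minimum enclosing circle of a finite set is fixed by two of the points (as a diameter) or three (as a circumcircle).
The farthest pair is Q–S with squared distance 377. The circle on this segment as diameter has centre (1.5, 1) and r² = 377/4 = 94.25.
Check P: distance² to centre = 94.25 ≤ 94.25, so it lies inside.
All remaining points lie in this disk, and no smaller disk contains both endpoints, so this is the minimum enclosing circle.
Diameter = 2r = 2√(94.25) ≈ 19.416.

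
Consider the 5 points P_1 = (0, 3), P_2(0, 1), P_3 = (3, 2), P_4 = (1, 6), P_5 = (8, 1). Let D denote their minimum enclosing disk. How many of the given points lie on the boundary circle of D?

3

The minimum enclosing circle of a finite set is fixed by two of the points (as a diameter) or three (as a circumcircle).
The minimum enclosing circle is determined by three boundary points: P_2, P_4, P_5.
Their circumcentre is (4, 2.8) with r² = 19.24.
The farthest remaining point P_1 is at distance² 16.04 ≤ 19.24.
The points at distance exactly r from the centre are P_2, P_4, P_5 — 3 points.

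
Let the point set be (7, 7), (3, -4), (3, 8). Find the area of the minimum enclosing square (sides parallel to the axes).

144

The bounding box has width 4 and height 12.
An axis-aligned square enclosing the set must have side ≥ max(width, height).
So the minimum side is max(4, 12) = 12.
Area = 12² = 144.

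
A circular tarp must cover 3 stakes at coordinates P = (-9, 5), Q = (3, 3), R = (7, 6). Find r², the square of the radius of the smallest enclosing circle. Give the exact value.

64.25

Side lengths²: PQ² = 148, PR² = 257, QR² = 25.
Since PR² = 257 ≥ 148 + 25 = 173, the angle opposite PR is not acute, so the smallest enclosing circle has PR as diameter.
Centre = midpoint of PR = (-1, 5.5), r² = 257/4 = 64.25.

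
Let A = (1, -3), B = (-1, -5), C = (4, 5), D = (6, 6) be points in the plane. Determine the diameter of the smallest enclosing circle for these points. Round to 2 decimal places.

The farthest pair is B–D with squared distance 170. The circle on this segment as diameter has centre (2.5, 0.5) and r² = 170/4 = 42.5.
Check A: distance² to centre = 14.5 ≤ 42.5, so it lies inside.
All remaining points lie in this disk, and no smaller disk contains both endpoints, so this is the minimum enclosing circle.
Diameter = 2r = 2√(42.5) ≈ 13.04.

13.04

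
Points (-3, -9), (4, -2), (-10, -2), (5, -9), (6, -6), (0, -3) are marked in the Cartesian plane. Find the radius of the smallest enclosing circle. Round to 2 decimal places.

By Welzl's lemma the MEC is supported by two points (diametrically opposite) or three points (on a circumcircle).
The minimum enclosing circle is determined by three boundary points: (-10, -2), (5, -9), (6, -6).
Their circumcentre is (-29/13, -64/13) with r² = 11645/169.
The farthest remaining point (4, -2) is at distance² 8005/169 ≤ 11645/169.
r = √(11645/169) ≈ 8.30.

8.30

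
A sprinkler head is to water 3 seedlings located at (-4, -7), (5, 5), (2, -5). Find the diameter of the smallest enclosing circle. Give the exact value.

15

Call the three points A, B, C in the order given.
Side lengths²: AB² = 225, AC² = 40, BC² = 109.
Since AB² = 225 ≥ 109 + 40 = 149, the angle opposite AB is not acute, so the smallest enclosing circle has AB as diameter.
Centre = midpoint of AB = (0.5, -1), r² = 225/4 = 56.25.
Diameter = 2r = 2√(56.25) = 15.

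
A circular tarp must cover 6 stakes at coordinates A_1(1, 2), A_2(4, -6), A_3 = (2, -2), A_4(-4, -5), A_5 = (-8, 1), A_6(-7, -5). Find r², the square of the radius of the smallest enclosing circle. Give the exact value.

48.25

A smallest enclosing disk is always determined by at most three of the input points on its boundary.
The farthest pair is A_2–A_5 with squared distance 193. The circle on this segment as diameter has centre (-2, -2.5) and r² = 193/4 = 48.25.
Check A_1: distance² to centre = 29.25 ≤ 48.25, so it lies inside.
All remaining points lie in this disk, and no smaller disk contains both endpoints, so this is the minimum enclosing circle.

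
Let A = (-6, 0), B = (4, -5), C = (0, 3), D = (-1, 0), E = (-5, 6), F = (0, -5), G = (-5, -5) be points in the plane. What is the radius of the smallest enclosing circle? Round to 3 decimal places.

7.106

The minimum enclosing circle of a finite set is fixed by two of the points (as a diameter) or three (as a circumcircle).
The farthest pair is B–E with squared distance 202. The circle on this segment as diameter has centre (-0.5, 0.5) and r² = 202/4 = 50.5.
Check A: distance² to centre = 30.5 ≤ 50.5, so it lies inside.
All remaining points lie in this disk, and no smaller disk contains both endpoints, so this is the minimum enclosing circle.
r = √(50.5) ≈ 7.106.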